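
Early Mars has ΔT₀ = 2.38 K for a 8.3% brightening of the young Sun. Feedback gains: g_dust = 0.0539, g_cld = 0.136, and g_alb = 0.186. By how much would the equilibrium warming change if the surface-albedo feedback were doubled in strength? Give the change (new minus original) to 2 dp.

Original: g = 0.3759, ΔT = 2.38/(1−0.3759) = 3.8135 K.
With doubled surface-albedo: g' = 0.5619, ΔT' = 2.38/(1−0.5619) = 5.4325 K.
Change = 5.4325 − 3.8135 = 1.62 K.

1.62 K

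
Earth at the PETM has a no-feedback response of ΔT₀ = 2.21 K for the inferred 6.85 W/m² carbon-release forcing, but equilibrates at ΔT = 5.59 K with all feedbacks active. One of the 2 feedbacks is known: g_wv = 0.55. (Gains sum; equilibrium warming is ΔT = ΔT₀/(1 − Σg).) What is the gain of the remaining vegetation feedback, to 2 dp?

Amplification A = ΔT/ΔT₀ = 5.59/2.21 = 2.529.
Total gain g = 1 − 1/A = 1 − 1/2.529 = 0.6046.
The known gain is 0.55.
g_veg = 0.6046 − 0.55 = 0.05.

0.05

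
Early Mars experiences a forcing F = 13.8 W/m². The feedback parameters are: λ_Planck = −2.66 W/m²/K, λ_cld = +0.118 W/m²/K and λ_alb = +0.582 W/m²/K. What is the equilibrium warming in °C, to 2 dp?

Net feedback parameter λ = (−2.66) + (+0.118) + (+0.582) = -1.96 W/m²/K.
ΔT = −F/λ = −13.8/(-1.96) = 7.04 °C.

7.04 °C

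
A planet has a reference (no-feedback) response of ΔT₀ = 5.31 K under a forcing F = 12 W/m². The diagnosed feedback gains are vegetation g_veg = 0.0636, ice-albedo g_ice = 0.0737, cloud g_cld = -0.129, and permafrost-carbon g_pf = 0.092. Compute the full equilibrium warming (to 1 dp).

5.9 K

Total gain g = 0.0636 + 0.0737 − 0.129 + 0.092 = 0.1003.
Amplification A = 1/(1 − 0.1003) = 1.111.
ΔT = 5.31 × 1.111 = 5.9 K.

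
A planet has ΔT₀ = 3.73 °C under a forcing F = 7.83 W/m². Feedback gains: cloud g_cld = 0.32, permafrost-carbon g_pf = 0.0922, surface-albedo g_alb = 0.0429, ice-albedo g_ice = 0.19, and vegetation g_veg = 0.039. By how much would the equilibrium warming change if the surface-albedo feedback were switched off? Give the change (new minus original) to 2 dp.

-1.41 °C

Original: g = 0.6841, ΔT = 3.73/(1−0.6841) = 11.8075 °C.
Without surface-albedo: g' = 0.6412, ΔT' = 3.73/(1−0.6412) = 10.3958 °C.
Change = 10.3958 − 11.8075 = -1.41 °C.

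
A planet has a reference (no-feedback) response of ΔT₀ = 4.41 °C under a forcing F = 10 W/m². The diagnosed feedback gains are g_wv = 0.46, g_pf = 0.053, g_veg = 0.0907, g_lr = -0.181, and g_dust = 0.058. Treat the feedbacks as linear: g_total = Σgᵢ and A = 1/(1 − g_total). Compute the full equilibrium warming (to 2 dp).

Total gain g = 0.46 + 0.053 + 0.0907 − 0.181 + 0.058 = 0.4807.
Amplification A = 1/(1 − 0.4807) = 1.926.
ΔT = 4.41 × 1.926 = 8.49 °C.

8.49 °C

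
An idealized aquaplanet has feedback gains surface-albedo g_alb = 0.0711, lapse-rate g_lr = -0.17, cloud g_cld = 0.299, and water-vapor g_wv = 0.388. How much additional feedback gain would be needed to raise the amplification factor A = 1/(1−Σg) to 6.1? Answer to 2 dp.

Current total gain = 0.5881.
Target gain for A = 6.1: g* = 1 − 1/6.1 = 0.8361.
Additional gain needed = 0.8361 − 0.5881 = 0.25.

0.25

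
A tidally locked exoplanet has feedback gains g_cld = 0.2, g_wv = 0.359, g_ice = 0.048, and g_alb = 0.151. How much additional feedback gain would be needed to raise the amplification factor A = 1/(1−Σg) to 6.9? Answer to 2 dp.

Current total gain = 0.758.
Target gain for A = 6.9: g* = 1 − 1/6.9 = 0.8551.
Additional gain needed = 0.8551 − 0.758 = 0.10.

0.10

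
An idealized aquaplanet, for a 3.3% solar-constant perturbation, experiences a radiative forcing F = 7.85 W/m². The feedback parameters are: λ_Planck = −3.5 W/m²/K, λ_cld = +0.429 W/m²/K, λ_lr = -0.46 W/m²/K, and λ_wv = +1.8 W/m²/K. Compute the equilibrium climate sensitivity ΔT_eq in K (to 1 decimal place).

4.5 K

Net feedback parameter λ = (−3.5) + (+0.429) + (-0.46) + (+1.8) = -1.731 W/m²/K.
ΔT = −F/λ = −7.85/(-1.731) = 4.5 K.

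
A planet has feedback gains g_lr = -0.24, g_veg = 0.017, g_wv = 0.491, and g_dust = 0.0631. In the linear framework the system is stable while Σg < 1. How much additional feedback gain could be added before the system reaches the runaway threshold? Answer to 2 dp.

Current total gain = -0.24 + 0.017 + 0.491 + 0.0631 = 0.3311.
Margin to runaway = 1 − 0.3311 = 0.67.

0.67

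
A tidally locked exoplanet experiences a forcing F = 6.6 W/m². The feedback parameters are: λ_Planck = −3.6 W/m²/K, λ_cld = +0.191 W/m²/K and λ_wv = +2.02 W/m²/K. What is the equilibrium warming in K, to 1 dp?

Net feedback parameter λ = (−3.6) + (+0.191) + (+2.02) = -1.389 W/m²/K.
ΔT = −F/λ = −6.6/(-1.389) = 4.8 K.

4.8 K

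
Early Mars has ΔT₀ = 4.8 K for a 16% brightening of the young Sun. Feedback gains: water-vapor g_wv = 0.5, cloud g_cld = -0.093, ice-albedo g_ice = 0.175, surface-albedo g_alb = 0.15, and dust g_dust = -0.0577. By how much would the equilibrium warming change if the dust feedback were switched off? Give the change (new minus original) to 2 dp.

Original: g = 0.6743, ΔT = 4.8/(1−0.6743) = 14.7375 K.
Without dust: g' = 0.732, ΔT' = 4.8/(1−0.732) = 17.9104 K.
Change = 17.9104 − 14.7375 = 3.17 K.

3.17 K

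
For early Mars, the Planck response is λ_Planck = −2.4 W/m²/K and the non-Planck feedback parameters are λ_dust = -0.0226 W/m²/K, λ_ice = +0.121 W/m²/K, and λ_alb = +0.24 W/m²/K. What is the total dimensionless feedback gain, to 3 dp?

Convert to gains: g_dust = -0.0226/2.4 = -0.009417; g_ice = 0.121/2.4 = 0.05042; g_alb = 0.24/2.4 = 0.1.
Total gain g = 0.141003.

0.141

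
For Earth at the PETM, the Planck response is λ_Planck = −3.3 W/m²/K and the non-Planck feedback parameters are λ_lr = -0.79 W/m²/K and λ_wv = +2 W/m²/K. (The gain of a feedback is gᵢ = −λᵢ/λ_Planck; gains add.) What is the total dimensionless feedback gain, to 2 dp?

0.37

Convert to gains: g_lr = -0.79/3.3 = -0.2394; g_wv = 2/3.3 = 0.6061.
Total gain g = 0.3667.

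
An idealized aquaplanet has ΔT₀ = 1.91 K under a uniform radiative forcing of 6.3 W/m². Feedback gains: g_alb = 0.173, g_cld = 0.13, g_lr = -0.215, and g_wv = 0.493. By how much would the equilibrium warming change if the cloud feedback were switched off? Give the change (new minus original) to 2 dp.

-1.08 K

Original: g = 0.581, ΔT = 1.91/(1−0.581) = 4.5585 K.
Without cloud: g' = 0.451, ΔT' = 1.91/(1−0.451) = 3.4791 K.
Change = 3.4791 − 4.5585 = -1.08 K.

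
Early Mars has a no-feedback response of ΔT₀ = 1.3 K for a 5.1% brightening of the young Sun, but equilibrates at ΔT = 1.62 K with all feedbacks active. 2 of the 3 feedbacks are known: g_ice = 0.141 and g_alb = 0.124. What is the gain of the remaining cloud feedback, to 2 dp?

-0.07

Amplification A = ΔT/ΔT₀ = 1.62/1.3 = 1.246.
Total gain g = 1 − 1/A = 1 − 1/1.246 = 0.1974.
Known gains sum to 0.141 + 0.124 = 0.265.
g_cld = 0.1974 − 0.265 = -0.07.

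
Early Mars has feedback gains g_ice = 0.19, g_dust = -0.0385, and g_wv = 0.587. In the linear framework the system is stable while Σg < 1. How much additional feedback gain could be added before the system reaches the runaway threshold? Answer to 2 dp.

Current total gain = 0.19 − 0.0385 + 0.587 = 0.7385.
Margin to runaway = 1 − 0.7385 = 0.26.

0.26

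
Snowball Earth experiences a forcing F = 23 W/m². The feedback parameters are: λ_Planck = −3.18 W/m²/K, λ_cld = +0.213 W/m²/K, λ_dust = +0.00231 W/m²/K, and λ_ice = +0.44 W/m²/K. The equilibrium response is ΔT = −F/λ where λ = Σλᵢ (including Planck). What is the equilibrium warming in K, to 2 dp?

Net feedback parameter λ = (−3.18) + (+0.213) + (+0.00231) + (+0.44) = -2.52469 W/m²/K.
ΔT = −F/λ = −23/(-2.52469) = 9.11 K.

9.11 K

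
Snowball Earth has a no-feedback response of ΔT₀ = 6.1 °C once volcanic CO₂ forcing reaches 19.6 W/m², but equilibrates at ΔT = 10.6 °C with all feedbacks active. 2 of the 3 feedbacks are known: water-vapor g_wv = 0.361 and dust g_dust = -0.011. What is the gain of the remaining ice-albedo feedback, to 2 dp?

Amplification A = ΔT/ΔT₀ = 10.6/6.1 = 1.738.
Total gain g = 1 − 1/A = 1 − 1/1.738 = 0.4246.
Known gains sum to 0.361 − 0.011 = 0.35.
g_ice = 0.4246 − 0.35 = 0.07.

0.07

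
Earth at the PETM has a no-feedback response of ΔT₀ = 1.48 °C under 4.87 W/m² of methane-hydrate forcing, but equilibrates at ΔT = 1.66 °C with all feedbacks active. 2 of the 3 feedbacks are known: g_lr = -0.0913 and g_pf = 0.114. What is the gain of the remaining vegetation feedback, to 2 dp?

Amplification A = ΔT/ΔT₀ = 1.66/1.48 = 1.122.
Total gain g = 1 − 1/A = 1 − 1/1.122 = 0.1087.
Known gains sum to -0.0913 + 0.114 = 0.0227.
g_veg = 0.1087 − 0.0227 = 0.09.

0.09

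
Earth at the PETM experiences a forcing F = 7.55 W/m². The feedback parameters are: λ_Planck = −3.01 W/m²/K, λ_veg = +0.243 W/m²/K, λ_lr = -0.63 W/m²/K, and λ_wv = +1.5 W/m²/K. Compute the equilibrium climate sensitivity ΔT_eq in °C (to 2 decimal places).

3.98 °C

Net feedback parameter λ = (−3.01) + (+0.243) + (-0.63) + (+1.5) = -1.897 W/m²/K.
ΔT = −F/λ = −7.55/(-1.897) = 3.98 °C.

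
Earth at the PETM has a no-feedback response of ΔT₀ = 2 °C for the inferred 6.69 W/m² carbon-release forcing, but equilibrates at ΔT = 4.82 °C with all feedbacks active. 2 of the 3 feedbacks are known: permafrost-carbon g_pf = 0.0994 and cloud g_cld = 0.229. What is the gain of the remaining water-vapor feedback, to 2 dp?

0.26

Amplification A = ΔT/ΔT₀ = 4.82/2 = 2.41.
Total gain g = 1 − 1/A = 1 − 1/2.41 = 0.5851.
Known gains sum to 0.0994 + 0.229 = 0.3284.
g_wv = 0.5851 − 0.3284 = 0.26.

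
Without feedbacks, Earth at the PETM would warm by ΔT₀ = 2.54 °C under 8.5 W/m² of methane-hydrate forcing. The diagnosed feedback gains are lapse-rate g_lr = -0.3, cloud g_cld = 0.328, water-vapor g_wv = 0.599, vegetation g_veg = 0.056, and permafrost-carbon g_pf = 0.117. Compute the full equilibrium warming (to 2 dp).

Total gain g = -0.3 + 0.328 + 0.599 + 0.056 + 0.117 = 0.8.
Amplification A = 1/(1 − 0.8) = 5.
ΔT = 2.54 × 5 = 12.70 °C.

12.70 °C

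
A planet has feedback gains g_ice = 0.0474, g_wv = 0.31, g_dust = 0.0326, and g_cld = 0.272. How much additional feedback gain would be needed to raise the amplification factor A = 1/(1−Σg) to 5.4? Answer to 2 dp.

Current total gain = 0.662.
Target gain for A = 5.4: g* = 1 − 1/5.4 = 0.8148.
Additional gain needed = 0.8148 − 0.662 = 0.15.

0.15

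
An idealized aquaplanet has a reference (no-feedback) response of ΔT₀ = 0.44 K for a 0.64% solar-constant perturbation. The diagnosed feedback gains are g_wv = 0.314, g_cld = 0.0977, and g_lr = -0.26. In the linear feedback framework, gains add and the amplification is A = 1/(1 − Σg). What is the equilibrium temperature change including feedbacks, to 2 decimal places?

Total gain g = 0.314 + 0.0977 − 0.26 = 0.1517.
Amplification A = 1/(1 − 0.1517) = 1.179.
ΔT = 0.44 × 1.179 = 0.52 K.

0.52 K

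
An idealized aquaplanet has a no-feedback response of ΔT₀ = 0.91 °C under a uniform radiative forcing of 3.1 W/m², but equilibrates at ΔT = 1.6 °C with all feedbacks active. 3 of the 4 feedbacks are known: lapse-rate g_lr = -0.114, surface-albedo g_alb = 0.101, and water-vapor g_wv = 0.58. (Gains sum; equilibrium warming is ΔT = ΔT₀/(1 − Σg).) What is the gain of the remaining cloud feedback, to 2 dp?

-0.14

Amplification A = ΔT/ΔT₀ = 1.6/0.91 = 1.758.
Total gain g = 1 − 1/A = 1 − 1/1.758 = 0.4312.
Known gains sum to -0.114 + 0.101 + 0.58 = 0.567.
g_cld = 0.4312 − 0.567 = -0.14.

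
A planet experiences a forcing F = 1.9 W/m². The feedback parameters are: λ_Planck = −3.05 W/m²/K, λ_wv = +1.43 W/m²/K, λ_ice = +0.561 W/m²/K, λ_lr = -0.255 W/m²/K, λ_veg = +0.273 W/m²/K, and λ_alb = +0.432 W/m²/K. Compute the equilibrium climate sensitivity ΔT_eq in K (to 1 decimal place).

Net feedback parameter λ = (−3.05) + (+1.43) + (+0.561) + (-0.255) + (+0.273) + (+0.432) = -0.609 W/m²/K.
ΔT = −F/λ = −1.9/(-0.609) = 3.1 K.

3.1 K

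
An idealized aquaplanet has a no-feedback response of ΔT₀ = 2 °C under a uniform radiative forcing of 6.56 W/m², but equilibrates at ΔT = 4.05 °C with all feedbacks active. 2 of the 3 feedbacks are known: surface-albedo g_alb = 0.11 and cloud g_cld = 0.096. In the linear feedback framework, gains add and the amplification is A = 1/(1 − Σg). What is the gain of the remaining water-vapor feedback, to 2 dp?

Amplification A = ΔT/ΔT₀ = 4.05/2 = 2.025.
Total gain g = 1 − 1/A = 1 − 1/2.025 = 0.5062.
Known gains sum to 0.11 + 0.096 = 0.206.
g_wv = 0.5062 − 0.206 = 0.30.

0.30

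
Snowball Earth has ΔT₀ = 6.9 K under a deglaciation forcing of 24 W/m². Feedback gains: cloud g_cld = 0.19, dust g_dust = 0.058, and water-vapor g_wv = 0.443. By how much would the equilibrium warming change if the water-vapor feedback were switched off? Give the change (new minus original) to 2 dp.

Original: g = 0.691, ΔT = 6.9/(1−0.691) = 22.3301 K.
Without water-vapor: g' = 0.248, ΔT' = 6.9/(1−0.248) = 9.1755 K.
Change = 9.1755 − 22.3301 = -13.15 K.

-13.15 K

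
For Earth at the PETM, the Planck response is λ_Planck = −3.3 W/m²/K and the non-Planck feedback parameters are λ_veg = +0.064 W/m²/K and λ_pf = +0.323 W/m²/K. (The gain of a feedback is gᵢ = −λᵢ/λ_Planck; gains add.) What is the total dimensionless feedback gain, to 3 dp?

Convert to gains: g_veg = 0.064/3.3 = 0.01939; g_pf = 0.323/3.3 = 0.09788.
Total gain g = 0.11727.

0.117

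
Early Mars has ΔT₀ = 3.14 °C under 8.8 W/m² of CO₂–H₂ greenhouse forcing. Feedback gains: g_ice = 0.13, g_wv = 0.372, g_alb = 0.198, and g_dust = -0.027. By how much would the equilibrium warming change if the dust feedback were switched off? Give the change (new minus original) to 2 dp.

0.86 °C

Original: g = 0.673, ΔT = 3.14/(1−0.673) = 9.6024 °C.
Without dust: g' = 0.7, ΔT' = 3.14/(1−0.7) = 10.4667 °C.
Change = 10.4667 − 9.6024 = 0.86 °C.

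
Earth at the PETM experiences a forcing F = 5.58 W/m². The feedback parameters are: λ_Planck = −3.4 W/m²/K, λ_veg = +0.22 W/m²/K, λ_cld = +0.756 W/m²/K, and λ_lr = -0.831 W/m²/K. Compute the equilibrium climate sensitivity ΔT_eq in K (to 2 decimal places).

Net feedback parameter λ = (−3.4) + (+0.22) + (+0.756) + (-0.831) = -3.255 W/m²/K.
ΔT = −F/λ = −5.58/(-3.255) = 1.71 K.

1.71 K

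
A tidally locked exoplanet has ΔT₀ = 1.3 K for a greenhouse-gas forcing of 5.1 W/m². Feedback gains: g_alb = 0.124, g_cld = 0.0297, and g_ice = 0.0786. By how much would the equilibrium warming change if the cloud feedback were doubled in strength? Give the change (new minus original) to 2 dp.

0.07 K

Original: g = 0.2323, ΔT = 1.3/(1−0.2323) = 1.6934 K.
With doubled cloud: g' = 0.262, ΔT' = 1.3/(1−0.262) = 1.7615 K.
Change = 1.7615 − 1.6934 = 0.07 K.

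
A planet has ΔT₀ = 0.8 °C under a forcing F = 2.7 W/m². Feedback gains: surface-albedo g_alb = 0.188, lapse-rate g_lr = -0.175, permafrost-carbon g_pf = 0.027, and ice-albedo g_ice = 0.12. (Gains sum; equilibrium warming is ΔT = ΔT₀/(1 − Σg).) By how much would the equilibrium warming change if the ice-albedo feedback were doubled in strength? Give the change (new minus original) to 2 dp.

0.16 °C

Original: g = 0.16, ΔT = 0.8/(1−0.16) = 0.9524 °C.
With doubled ice-albedo: g' = 0.28, ΔT' = 0.8/(1−0.28) = 1.1111 °C.
Change = 1.1111 − 0.9524 = 0.16 °C.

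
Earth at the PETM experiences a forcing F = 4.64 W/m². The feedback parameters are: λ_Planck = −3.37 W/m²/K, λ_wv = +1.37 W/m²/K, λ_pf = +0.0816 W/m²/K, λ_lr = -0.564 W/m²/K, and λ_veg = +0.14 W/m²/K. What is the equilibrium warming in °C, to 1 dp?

2.0 °C

Net feedback parameter λ = (−3.37) + (+1.37) + (+0.0816) + (-0.564) + (+0.14) = -2.3424 W/m²/K.
ΔT = −F/λ = −4.64/(-2.3424) = 2.0 °C.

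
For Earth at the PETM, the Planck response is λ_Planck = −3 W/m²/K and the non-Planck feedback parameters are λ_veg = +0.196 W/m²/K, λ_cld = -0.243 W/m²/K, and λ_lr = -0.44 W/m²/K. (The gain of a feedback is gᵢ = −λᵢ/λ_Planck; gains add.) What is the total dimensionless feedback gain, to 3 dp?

Convert to gains: g_veg = 0.196/3 = 0.06533; g_cld = -0.243/3 = -0.081; g_lr = -0.44/3 = -0.1467.
Total gain g = -0.16237.

-0.162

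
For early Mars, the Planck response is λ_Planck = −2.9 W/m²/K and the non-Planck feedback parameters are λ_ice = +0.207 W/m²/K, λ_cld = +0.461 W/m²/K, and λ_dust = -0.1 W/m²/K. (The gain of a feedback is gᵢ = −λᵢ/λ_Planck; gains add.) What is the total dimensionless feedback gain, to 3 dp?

0.196

Convert to gains: g_ice = 0.207/2.9 = 0.07138; g_cld = 0.461/2.9 = 0.159; g_dust = -0.1/2.9 = -0.03448.
Total gain g = 0.1959.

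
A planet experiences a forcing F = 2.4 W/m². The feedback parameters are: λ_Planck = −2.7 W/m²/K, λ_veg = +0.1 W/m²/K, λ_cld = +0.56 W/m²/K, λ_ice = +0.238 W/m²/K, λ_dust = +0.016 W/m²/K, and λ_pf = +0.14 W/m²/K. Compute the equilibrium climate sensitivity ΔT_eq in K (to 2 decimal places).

Net feedback parameter λ = (−2.7) + (+0.1) + (+0.56) + (+0.238) + (+0.016) + (+0.14) = -1.646 W/m²/K.
ΔT = −F/λ = −2.4/(-1.646) = 1.46 K.

1.46 K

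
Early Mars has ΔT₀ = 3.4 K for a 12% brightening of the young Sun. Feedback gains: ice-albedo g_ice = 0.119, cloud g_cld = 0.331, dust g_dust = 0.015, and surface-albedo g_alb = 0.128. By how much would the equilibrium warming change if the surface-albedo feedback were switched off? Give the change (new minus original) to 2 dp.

-2.00 K

Original: g = 0.593, ΔT = 3.4/(1−0.593) = 8.3538 K.
Without surface-albedo: g' = 0.465, ΔT' = 3.4/(1−0.465) = 6.3551 K.
Change = 6.3551 − 8.3538 = -2.00 K.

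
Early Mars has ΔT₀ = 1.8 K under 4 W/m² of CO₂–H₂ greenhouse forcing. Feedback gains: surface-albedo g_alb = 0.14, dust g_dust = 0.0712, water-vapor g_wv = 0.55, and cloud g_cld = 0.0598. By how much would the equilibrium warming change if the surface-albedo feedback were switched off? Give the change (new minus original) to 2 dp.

-4.41 K

Original: g = 0.821, ΔT = 1.8/(1−0.821) = 10.0559 K.
Without surface-albedo: g' = 0.681, ΔT' = 1.8/(1−0.681) = 5.6426 K.
Change = 5.6426 − 10.0559 = -4.41 K.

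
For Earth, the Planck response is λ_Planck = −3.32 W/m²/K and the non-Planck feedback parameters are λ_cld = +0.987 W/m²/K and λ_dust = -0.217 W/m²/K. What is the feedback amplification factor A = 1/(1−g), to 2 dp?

1.30

Convert to gains: g_cld = 0.987/3.32 = 0.2973; g_dust = -0.217/3.32 = -0.06536.
Total gain g = 0.23194.
A = 1/(1 − 0.23194) = 1.30.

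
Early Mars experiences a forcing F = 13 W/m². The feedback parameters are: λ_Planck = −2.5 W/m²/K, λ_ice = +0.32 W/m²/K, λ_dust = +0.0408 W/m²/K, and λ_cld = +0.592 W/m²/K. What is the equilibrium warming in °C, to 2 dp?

Net feedback parameter λ = (−2.5) + (+0.32) + (+0.0408) + (+0.592) = -1.5472 W/m²/K.
ΔT = −F/λ = −13/(-1.5472) = 8.40 °C.

8.40 °C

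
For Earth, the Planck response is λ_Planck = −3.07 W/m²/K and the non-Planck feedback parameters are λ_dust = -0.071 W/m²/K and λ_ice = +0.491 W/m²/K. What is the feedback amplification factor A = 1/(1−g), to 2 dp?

Convert to gains: g_dust = -0.071/3.07 = -0.02313; g_ice = 0.491/3.07 = 0.1599.
Total gain g = 0.13677.
A = 1/(1 − 0.13677) = 1.16.

1.16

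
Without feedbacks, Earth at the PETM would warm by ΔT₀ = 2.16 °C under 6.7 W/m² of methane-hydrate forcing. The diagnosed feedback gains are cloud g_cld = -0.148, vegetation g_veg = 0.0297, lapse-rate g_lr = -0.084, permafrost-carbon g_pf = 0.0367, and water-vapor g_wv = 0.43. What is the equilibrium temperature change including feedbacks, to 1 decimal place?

2.9 °C

Total gain g = -0.148 + 0.0297 − 0.084 + 0.0367 + 0.43 = 0.2644.
Amplification A = 1/(1 − 0.2644) = 1.359.
ΔT = 2.16 × 1.359 = 2.9 °C.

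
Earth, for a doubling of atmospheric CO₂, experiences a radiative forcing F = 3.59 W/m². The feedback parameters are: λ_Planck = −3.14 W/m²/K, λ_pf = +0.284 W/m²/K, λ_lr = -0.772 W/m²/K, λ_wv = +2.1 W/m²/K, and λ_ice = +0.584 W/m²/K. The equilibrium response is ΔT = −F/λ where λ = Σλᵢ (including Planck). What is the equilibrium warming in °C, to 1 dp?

3.8 °C

Net feedback parameter λ = (−3.14) + (+0.284) + (-0.772) + (+2.1) + (+0.584) = -0.944 W/m²/K.
ΔT = −F/λ = −3.59/(-0.944) = 3.8 °C.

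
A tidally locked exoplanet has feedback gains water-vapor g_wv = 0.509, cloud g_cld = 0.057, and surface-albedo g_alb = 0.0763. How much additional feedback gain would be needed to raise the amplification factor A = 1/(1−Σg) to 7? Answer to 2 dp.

Current total gain = 0.6423.
Target gain for A = 7: g* = 1 − 1/7 = 0.8571.
Additional gain needed = 0.8571 − 0.6423 = 0.21.

0.21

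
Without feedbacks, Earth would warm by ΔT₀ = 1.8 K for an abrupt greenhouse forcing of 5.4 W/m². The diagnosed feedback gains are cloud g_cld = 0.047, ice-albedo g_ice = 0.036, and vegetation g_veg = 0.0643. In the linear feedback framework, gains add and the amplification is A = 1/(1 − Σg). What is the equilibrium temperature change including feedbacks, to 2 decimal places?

2.11 K

Total gain g = 0.047 + 0.036 + 0.0643 = 0.1473.
Amplification A = 1/(1 − 0.1473) = 1.173.
ΔT = 1.8 × 1.173 = 2.11 K.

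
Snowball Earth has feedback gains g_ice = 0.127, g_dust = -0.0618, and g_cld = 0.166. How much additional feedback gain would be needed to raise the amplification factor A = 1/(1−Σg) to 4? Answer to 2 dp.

Current total gain = 0.2312.
Target gain for A = 4: g* = 1 − 1/4 = 0.75.
Additional gain needed = 0.75 − 0.2312 = 0.52.

0.52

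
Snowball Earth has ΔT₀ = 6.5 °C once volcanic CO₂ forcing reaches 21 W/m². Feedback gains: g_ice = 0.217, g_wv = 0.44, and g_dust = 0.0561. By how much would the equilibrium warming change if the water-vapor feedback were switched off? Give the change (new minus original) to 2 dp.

Original: g = 0.7131, ΔT = 6.5/(1−0.7131) = 22.6560 °C.
Without water-vapor: g' = 0.2731, ΔT' = 6.5/(1−0.2731) = 8.9421 °C.
Change = 8.9421 − 22.6560 = -13.71 °C.

-13.71 °C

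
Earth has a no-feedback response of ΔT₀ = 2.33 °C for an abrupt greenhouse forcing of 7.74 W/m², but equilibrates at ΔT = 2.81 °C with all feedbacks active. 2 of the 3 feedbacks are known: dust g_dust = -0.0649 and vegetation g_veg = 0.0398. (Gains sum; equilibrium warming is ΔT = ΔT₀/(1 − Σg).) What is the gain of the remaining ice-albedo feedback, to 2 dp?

Amplification A = ΔT/ΔT₀ = 2.81/2.33 = 1.206.
Total gain g = 1 − 1/A = 1 − 1/1.206 = 0.1708.
Known gains sum to -0.0649 + 0.0398 = -0.0251.
g_ice = 0.1708 + 0.0251 = 0.20.

0.20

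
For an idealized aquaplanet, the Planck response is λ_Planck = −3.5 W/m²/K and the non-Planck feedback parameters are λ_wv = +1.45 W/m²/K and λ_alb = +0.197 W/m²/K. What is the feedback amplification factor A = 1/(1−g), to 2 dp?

Convert to gains: g_wv = 1.45/3.5 = 0.4143; g_alb = 0.197/3.5 = 0.05629.
Total gain g = 0.47059.
A = 1/(1 − 0.47059) = 1.89.

1.89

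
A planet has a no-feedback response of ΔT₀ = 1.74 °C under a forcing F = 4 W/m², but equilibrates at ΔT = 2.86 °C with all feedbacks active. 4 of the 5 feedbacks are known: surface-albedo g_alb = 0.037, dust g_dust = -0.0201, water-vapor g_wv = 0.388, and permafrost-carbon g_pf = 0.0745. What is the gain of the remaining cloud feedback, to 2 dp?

-0.09

Amplification A = ΔT/ΔT₀ = 2.86/1.74 = 1.644.
Total gain g = 1 − 1/A = 1 − 1/1.644 = 0.3917.
Known gains sum to 0.037 − 0.0201 + 0.388 + 0.0745 = 0.4794.
g_cld = 0.3917 − 0.4794 = -0.09.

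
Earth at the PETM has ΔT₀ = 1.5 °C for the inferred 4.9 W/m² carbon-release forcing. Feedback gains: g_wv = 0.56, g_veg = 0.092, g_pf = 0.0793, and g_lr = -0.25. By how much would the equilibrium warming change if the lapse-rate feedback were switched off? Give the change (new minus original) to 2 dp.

Original: g = 0.4813, ΔT = 1.5/(1−0.4813) = 2.8918 °C.
Without lapse-rate: g' = 0.7313, ΔT' = 1.5/(1−0.7313) = 5.5824 °C.
Change = 5.5824 − 2.8918 = 2.69 °C.

2.69 °C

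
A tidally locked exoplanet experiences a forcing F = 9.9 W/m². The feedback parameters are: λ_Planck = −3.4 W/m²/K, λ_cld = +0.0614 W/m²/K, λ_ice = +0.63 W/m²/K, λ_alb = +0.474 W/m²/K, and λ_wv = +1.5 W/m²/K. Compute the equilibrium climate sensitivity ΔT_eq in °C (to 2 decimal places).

Net feedback parameter λ = (−3.4) + (+0.0614) + (+0.63) + (+0.474) + (+1.5) = -0.7346 W/m²/K.
ΔT = −F/λ = −9.9/(-0.7346) = 13.48 °C.

13.48 °C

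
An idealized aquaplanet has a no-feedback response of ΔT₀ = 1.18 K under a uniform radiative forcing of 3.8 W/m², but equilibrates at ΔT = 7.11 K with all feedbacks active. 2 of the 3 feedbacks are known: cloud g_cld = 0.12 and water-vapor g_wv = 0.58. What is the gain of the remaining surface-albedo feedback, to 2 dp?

0.13

Amplification A = ΔT/ΔT₀ = 7.11/1.18 = 6.025.
Total gain g = 1 − 1/A = 1 − 1/6.025 = 0.834.
Known gains sum to 0.12 + 0.58 = 0.7.
g_alb = 0.834 − 0.7 = 0.13.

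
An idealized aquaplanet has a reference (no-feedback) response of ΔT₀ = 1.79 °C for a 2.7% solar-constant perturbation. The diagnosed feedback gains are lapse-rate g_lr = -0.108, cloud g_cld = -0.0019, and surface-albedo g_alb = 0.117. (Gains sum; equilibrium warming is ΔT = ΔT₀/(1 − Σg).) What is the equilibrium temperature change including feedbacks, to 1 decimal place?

Total gain g = -0.108 − 0.0019 + 0.117 = 0.0071.
Amplification A = 1/(1 − 0.0071) = 1.007.
ΔT = 1.79 × 1.007 = 1.8 °C.

1.8 °C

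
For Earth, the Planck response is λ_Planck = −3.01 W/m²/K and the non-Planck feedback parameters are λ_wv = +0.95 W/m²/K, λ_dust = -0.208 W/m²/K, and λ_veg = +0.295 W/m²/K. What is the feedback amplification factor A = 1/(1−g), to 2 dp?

1.53

Convert to gains: g_wv = 0.95/3.01 = 0.3156; g_dust = -0.208/3.01 = -0.0691; g_veg = 0.295/3.01 = 0.09801.
Total gain g = 0.34451.
A = 1/(1 − 0.34451) = 1.53.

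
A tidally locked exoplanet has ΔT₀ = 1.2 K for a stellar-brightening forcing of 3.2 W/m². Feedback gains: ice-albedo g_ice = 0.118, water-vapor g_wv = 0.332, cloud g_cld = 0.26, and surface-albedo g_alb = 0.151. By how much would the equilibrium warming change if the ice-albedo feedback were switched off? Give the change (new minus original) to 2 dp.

-3.96 K

Original: g = 0.861, ΔT = 1.2/(1−0.861) = 8.6331 K.
Without ice-albedo: g' = 0.743, ΔT' = 1.2/(1−0.743) = 4.6693 K.
Change = 4.6693 − 8.6331 = -3.96 K.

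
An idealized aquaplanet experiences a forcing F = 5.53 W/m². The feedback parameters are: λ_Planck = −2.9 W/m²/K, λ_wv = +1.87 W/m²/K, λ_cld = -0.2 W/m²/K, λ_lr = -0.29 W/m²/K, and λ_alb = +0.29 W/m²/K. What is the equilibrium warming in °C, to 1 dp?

4.5 °C

Net feedback parameter λ = (−2.9) + (+1.87) + (-0.2) + (-0.29) + (+0.29) = -1.23 W/m²/K.
ΔT = −F/λ = −5.53/(-1.23) = 4.5 °C.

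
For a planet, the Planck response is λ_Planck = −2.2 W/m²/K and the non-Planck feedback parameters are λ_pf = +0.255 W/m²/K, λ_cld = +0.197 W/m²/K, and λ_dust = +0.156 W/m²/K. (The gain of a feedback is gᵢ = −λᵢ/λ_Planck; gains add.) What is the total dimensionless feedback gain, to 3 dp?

Convert to gains: g_pf = 0.255/2.2 = 0.1159; g_cld = 0.197/2.2 = 0.08955; g_dust = 0.156/2.2 = 0.07091.
Total gain g = 0.27636.

0.276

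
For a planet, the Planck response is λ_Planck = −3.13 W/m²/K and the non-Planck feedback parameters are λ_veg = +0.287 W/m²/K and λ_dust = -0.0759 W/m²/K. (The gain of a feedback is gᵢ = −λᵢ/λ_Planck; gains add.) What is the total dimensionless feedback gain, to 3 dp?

Convert to gains: g_veg = 0.287/3.13 = 0.09169; g_dust = -0.0759/3.13 = -0.02425.
Total gain g = 0.06744.

0.067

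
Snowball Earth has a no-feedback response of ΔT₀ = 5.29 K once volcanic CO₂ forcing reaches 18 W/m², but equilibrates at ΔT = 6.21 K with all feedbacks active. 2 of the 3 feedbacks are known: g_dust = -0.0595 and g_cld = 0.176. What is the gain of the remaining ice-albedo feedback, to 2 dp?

0.03

Amplification A = ΔT/ΔT₀ = 6.21/5.29 = 1.174.
Total gain g = 1 − 1/A = 1 − 1/1.174 = 0.1482.
Known gains sum to -0.0595 + 0.176 = 0.1165.
g_ice = 0.1482 − 0.1165 = 0.03.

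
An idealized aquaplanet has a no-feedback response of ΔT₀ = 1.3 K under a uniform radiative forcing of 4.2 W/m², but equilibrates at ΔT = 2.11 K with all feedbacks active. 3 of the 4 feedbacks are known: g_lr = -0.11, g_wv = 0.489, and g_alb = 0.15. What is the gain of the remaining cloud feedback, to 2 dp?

Amplification A = ΔT/ΔT₀ = 2.11/1.3 = 1.623.
Total gain g = 1 − 1/A = 1 − 1/1.623 = 0.3839.
Known gains sum to -0.11 + 0.489 + 0.15 = 0.529.
g_cld = 0.3839 − 0.529 = -0.15.

-0.15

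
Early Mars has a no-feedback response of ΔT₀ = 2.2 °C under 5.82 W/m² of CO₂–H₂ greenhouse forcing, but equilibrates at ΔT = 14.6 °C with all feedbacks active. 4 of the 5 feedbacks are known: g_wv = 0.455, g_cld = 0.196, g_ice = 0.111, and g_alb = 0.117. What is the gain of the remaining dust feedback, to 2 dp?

Amplification A = ΔT/ΔT₀ = 14.6/2.2 = 6.636.
Total gain g = 1 − 1/A = 1 − 1/6.636 = 0.8493.
Known gains sum to 0.455 + 0.196 + 0.111 + 0.117 = 0.879.
g_dust = 0.8493 − 0.879 = -0.03.

-0.03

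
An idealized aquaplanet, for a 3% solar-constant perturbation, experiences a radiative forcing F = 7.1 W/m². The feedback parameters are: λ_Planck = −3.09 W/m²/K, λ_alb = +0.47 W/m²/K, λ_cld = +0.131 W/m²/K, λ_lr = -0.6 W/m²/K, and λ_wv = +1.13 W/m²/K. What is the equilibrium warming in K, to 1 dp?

Net feedback parameter λ = (−3.09) + (+0.47) + (+0.131) + (-0.6) + (+1.13) = -1.959 W/m²/K.
ΔT = −F/λ = −7.1/(-1.959) = 3.6 K.

3.6 K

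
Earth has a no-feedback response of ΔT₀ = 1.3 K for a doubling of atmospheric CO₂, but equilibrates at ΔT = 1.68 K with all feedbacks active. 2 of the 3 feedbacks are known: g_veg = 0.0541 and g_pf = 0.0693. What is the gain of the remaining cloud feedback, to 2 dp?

0.10

Amplification A = ΔT/ΔT₀ = 1.68/1.3 = 1.292.
Total gain g = 1 − 1/A = 1 − 1/1.292 = 0.226.
Known gains sum to 0.0541 + 0.0693 = 0.1234.
g_cld = 0.226 − 0.1234 = 0.10.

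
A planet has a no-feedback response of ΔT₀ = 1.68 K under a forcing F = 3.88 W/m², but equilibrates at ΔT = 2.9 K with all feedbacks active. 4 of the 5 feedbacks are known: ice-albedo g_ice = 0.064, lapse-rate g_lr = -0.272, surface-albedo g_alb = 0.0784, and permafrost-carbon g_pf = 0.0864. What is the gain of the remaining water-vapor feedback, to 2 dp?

0.46

Amplification A = ΔT/ΔT₀ = 2.9/1.68 = 1.726.
Total gain g = 1 − 1/A = 1 − 1/1.726 = 0.4206.
Known gains sum to 0.064 − 0.272 + 0.0784 + 0.0864 = -0.0432.
g_wv = 0.4206 + 0.0432 = 0.46.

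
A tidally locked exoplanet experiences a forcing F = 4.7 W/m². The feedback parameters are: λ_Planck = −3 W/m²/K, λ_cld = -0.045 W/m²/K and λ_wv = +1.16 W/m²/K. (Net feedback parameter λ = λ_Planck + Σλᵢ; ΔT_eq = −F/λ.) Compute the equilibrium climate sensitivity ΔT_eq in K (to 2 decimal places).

2.49 K

Net feedback parameter λ = (−3) + (-0.045) + (+1.16) = -1.885 W/m²/K.
ΔT = −F/λ = −4.7/(-1.885) = 2.49 K.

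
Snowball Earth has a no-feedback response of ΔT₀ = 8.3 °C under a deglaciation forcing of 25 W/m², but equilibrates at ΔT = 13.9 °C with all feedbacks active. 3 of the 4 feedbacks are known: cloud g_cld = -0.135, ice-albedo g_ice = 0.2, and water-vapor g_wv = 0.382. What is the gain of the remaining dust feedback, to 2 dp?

-0.04

Amplification A = ΔT/ΔT₀ = 13.9/8.3 = 1.675.
Total gain g = 1 − 1/A = 1 − 1/1.675 = 0.403.
Known gains sum to -0.135 + 0.2 + 0.382 = 0.447.
g_dust = 0.403 − 0.447 = -0.04.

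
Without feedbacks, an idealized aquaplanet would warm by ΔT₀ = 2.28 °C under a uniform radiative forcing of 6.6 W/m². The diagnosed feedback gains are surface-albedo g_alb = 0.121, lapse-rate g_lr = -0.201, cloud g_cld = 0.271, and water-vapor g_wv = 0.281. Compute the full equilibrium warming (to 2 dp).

4.32 °C

Total gain g = 0.121 − 0.201 + 0.271 + 0.281 = 0.472.
Amplification A = 1/(1 − 0.472) = 1.894.
ΔT = 2.28 × 1.894 = 4.32 °C.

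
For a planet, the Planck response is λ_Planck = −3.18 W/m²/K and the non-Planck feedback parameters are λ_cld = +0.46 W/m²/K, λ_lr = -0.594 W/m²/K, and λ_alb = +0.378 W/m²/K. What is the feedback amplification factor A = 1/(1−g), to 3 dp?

Convert to gains: g_cld = 0.46/3.18 = 0.1447; g_lr = -0.594/3.18 = -0.1868; g_alb = 0.378/3.18 = 0.1189.
Total gain g = 0.0768.
A = 1/(1 − 0.0768) = 1.083.

1.083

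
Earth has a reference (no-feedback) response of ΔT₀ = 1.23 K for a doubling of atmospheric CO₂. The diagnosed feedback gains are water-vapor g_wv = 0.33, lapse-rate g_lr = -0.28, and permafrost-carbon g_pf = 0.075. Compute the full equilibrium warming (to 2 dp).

Total gain g = 0.33 − 0.28 + 0.075 = 0.125.
Amplification A = 1/(1 − 0.125) = 1.143.
ΔT = 1.23 × 1.143 = 1.41 K.

1.41 K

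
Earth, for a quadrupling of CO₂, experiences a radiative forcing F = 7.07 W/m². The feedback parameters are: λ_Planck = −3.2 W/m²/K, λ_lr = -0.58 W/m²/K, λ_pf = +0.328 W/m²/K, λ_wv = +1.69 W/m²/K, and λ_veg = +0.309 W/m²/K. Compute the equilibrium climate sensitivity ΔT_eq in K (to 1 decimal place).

Net feedback parameter λ = (−3.2) + (-0.58) + (+0.328) + (+1.69) + (+0.309) = -1.453 W/m²/K.
ΔT = −F/λ = −7.07/(-1.453) = 4.9 K.

4.9 K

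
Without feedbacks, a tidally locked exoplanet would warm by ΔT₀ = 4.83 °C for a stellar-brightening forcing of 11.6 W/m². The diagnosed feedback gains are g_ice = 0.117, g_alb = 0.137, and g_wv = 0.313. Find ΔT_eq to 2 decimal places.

11.15 °C

Total gain g = 0.117 + 0.137 + 0.313 = 0.567.
Amplification A = 1/(1 − 0.567) = 2.309.
ΔT = 4.83 × 2.309 = 11.15 °C.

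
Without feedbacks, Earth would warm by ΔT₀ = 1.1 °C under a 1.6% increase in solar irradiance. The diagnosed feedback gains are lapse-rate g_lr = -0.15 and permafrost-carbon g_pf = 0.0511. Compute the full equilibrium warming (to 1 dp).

Total gain g = -0.15 + 0.0511 = -0.0989.
Amplification A = 1/(1 + 0.0989) = 0.91.
ΔT = 1.1 × 0.91 = 1.0 °C.

1.0 °C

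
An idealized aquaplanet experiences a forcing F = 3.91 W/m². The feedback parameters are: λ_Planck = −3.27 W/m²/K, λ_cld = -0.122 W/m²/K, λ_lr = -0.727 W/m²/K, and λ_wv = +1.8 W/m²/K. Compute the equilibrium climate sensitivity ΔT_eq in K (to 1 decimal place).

1.7 K

Net feedback parameter λ = (−3.27) + (-0.122) + (-0.727) + (+1.8) = -2.319 W/m²/K.
ΔT = −F/λ = −3.91/(-2.319) = 1.7 K.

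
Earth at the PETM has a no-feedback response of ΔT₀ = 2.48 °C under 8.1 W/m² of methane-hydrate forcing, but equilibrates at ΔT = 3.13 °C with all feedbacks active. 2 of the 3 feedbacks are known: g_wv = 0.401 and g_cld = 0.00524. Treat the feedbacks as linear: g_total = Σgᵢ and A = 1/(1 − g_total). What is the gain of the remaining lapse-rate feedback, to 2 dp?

Amplification A = ΔT/ΔT₀ = 3.13/2.48 = 1.262.
Total gain g = 1 − 1/A = 1 − 1/1.262 = 0.2076.
Known gains sum to 0.401 + 0.00524 = 0.40624.
g_lr = 0.2076 − 0.40624 = -0.20.

-0.20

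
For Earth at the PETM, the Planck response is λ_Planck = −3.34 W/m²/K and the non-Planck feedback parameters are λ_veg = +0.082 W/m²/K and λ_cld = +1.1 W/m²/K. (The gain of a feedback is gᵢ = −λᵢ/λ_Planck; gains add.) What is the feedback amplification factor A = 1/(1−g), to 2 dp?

Convert to gains: g_veg = 0.082/3.34 = 0.02455; g_cld = 1.1/3.34 = 0.3293.
Total gain g = 0.35385.
A = 1/(1 − 0.35385) = 1.55.

1.55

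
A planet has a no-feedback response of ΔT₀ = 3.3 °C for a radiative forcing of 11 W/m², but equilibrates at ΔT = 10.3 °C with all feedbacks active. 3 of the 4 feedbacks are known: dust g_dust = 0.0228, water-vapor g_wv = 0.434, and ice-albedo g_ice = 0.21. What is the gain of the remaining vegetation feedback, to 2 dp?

0.01

Amplification A = ΔT/ΔT₀ = 10.3/3.3 = 3.121.
Total gain g = 1 − 1/A = 1 − 1/3.121 = 0.6796.
Known gains sum to 0.0228 + 0.434 + 0.21 = 0.6668.
g_veg = 0.6796 − 0.6668 = 0.01.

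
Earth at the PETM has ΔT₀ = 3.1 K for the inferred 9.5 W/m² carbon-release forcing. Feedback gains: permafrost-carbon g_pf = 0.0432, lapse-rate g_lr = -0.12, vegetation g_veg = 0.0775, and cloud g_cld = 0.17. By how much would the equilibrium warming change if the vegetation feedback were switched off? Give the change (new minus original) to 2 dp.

-0.32 K

Original: g = 0.1707, ΔT = 3.1/(1−0.1707) = 3.7381 K.
Without vegetation: g' = 0.0932, ΔT' = 3.1/(1−0.0932) = 3.4186 K.
Change = 3.4186 − 3.7381 = -0.32 K.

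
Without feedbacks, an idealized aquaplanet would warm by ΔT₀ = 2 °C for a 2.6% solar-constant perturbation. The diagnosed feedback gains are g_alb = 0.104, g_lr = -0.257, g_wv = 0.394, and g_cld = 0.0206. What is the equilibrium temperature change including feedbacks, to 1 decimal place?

2.7 °C

Total gain g = 0.104 − 0.257 + 0.394 + 0.0206 = 0.2616.
Amplification A = 1/(1 − 0.2616) = 1.354.
ΔT = 2 × 1.354 = 2.7 °C.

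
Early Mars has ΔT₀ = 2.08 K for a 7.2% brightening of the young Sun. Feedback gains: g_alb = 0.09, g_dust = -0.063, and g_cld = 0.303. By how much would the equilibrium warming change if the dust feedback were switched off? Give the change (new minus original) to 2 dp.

0.32 K

Original: g = 0.33, ΔT = 2.08/(1−0.33) = 3.1045 K.
Without dust: g' = 0.393, ΔT' = 2.08/(1−0.393) = 3.4267 K.
Change = 3.4267 − 3.1045 = 0.32 K.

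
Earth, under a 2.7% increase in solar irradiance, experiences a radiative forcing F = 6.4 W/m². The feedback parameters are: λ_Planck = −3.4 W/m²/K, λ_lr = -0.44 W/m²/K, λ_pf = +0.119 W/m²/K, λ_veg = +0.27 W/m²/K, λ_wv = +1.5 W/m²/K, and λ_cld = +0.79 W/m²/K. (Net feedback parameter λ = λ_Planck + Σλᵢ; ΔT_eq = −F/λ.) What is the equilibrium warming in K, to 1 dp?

5.5 K

Net feedback parameter λ = (−3.4) + (-0.44) + (+0.119) + (+0.27) + (+1.5) + (+0.79) = -1.161 W/m²/K.
ΔT = −F/λ = −6.4/(-1.161) = 5.5 K.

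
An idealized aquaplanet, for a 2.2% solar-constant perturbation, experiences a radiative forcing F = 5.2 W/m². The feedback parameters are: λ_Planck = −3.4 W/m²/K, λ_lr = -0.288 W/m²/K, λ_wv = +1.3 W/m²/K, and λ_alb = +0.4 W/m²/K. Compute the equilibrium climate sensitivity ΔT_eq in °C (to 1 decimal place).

Net feedback parameter λ = (−3.4) + (-0.288) + (+1.3) + (+0.4) = -1.988 W/m²/K.
ΔT = −F/λ = −5.2/(-1.988) = 2.6 °C.

2.6 °C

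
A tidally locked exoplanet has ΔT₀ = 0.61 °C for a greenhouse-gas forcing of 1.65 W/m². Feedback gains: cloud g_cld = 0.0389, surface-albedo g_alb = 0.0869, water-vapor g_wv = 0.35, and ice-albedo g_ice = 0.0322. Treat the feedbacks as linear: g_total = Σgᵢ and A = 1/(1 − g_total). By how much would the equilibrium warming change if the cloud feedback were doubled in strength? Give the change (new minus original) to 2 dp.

Original: g = 0.508, ΔT = 0.61/(1−0.508) = 1.2398 °C.
With doubled cloud: g' = 0.5469, ΔT' = 0.61/(1−0.5469) = 1.3463 °C.
Change = 1.3463 − 1.2398 = 0.11 °C.

0.11 °C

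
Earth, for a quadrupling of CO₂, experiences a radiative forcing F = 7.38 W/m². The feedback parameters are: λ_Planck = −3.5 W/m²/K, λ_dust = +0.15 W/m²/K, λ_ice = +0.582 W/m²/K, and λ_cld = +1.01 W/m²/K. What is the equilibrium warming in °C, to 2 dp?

4.20 °C

Net feedback parameter λ = (−3.5) + (+0.15) + (+0.582) + (+1.01) = -1.758 W/m²/K.
ΔT = −F/λ = −7.38/(-1.758) = 4.20 °C.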